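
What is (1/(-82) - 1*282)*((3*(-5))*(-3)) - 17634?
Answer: -2486613/82 ≈ -30325.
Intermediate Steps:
(1/(-82) - 1*282)*((3*(-5))*(-3)) - 17634 = (-1/82 - 282)*(-15*(-3)) - 17634 = -23125/82*45 - 17634 = -1040625/82 - 17634 = -2486613/82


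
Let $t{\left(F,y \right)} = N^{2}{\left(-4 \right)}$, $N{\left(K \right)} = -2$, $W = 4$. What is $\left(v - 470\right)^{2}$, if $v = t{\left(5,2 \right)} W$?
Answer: $206116$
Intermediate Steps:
$t{\left(F,y \right)} = 4$ ($t{\left(F,y \right)} = \left(-2\right)^{2} = 4$)
$v = 16$ ($v = 4 \cdot 4 = 16$)
$\left(v - 470\right)^{2} = \left(16 - 470\right)^{2} = \left(-454\right)^{2} = 206116$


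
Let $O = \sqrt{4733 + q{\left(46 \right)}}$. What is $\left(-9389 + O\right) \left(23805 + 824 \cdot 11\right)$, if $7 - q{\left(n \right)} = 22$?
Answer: $-308607041 + 32869 \sqrt{4718} \approx -3.0635 \cdot 10^{8}$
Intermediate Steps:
$q{\left(n \right)} = -15$ ($q{\left(n \right)} = 7 - 22 = -15$)
$O = \sqrt{4718}$ ($O = \sqrt{4733 - 15} = \sqrt{4718} \approx 68.688$)
$\left(-9389 + O\right) \left(23805 + 824 \cdot 11\right) = \left(-9389 + \sqrt{4718}\right) \left(23805 + 824 \cdot 11\right) = \left(-9389 + \sqrt{4718}\right) \left(23805 + 9064\right) = \left(-9389 + \sqrt{4718}\right) 32869 = -308607041 + 32869 \sqrt{4718}$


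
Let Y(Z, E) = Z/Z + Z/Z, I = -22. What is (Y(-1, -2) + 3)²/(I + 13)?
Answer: -25/9 ≈ -2.7778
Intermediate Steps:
Y(Z, E) = 2 (Y(Z, E) = 1 + 1 = 2)
(Y(-1, -2) + 3)²/(I + 13) = (2 + 3)²/(-22 + 13) = 5²/(-9) = -⅑*25 = -25/9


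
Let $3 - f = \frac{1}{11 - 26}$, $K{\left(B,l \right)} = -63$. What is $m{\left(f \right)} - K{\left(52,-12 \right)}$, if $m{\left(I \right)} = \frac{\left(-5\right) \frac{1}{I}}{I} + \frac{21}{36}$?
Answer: $\frac{100063}{1587} \approx 63.052$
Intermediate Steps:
$f = \frac{46}{15}$ ($f = 3 - \frac{1}{11 - 26} = 3 - \frac{1}{-15} = 3 - - \frac{1}{15} = 3 + \frac{1}{15} = \frac{46}{15} \approx 3.0667$)
$m{\left(I \right)} = \frac{7}{12} - \frac{5}{I^{2}}$ ($m{\left(I \right)} = - \frac{5}{I^{2}} + 21 \cdot \frac{1}{36} = - \frac{5}{I^{2}} + \frac{7}{12} = \frac{7}{12} - \frac{5}{I^{2}}$)
$m{\left(f \right)} - K{\left(52,-12 \right)} = \left(\frac{7}{12} - \frac{5}{\frac{2116}{225}}\right) - -63 = \left(\frac{7}{12} - \frac{1125}{2116}\right) + 63 = \frac{82}{1587} + 63 = \frac{100063}{1587}$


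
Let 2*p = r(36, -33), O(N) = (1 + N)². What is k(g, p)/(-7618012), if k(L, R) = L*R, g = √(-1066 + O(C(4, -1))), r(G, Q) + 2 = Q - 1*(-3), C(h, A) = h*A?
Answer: 4*I*√1057/1904503 ≈ 6.8284e-5*I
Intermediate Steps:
C(h, A) = A*h
r(G, Q) = 1 + Q (r(G, Q) = -2 + (Q - 1*(-3)) = -2 + (Q + 3) = -2 + (3 + Q) = 1 + Q)
p = -16 (p = (1 - 33)/2 = (½)*(-32) = -16)
g = I*√1057 (g = √(-1066 + (1 - 1*4)²) = √(-1066 + (1 - 4)²) = √(-1066 + (-3)²) = √(-1066 + 9) = √(-1057) = I*√1057 ≈ 32.512*I)
k(g, p)/(-7618012) = ((I*√1057)*(-16))/(-7618012) = -16*I*√1057*(-1/7618012) = 4*I*√1057/1904503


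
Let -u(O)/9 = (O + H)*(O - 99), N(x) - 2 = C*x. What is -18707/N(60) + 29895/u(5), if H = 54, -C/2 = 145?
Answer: 121154534/72366981 ≈ 1.6742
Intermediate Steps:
C = -290 (C = -2*145 = -290)
N(x) = 2 - 290*x
u(O) = -9*(-99 + O)*(54 + O) (u(O) = -9*(O + 54)*(O - 99) = -9*(54 + O)*(-99 + O) = -9*(-99 + O)*(54 + O))
-18707/N(60) + 29895/u(5) = -18707/(2 - 290*60) + 29895/(48114 - 9*5² + 405*5) = -18707/(2 - 17400) + 29895/(48114 - 9*25 + 2025) = -18707/(-17398) + 29895/(48114 - 225 + 2025) = -18707*(-1/17398) + 29895/49914 = 18707/17398 + 29895*(1/49914) = 18707/17398 + 9965/16638 = 121154534/72366981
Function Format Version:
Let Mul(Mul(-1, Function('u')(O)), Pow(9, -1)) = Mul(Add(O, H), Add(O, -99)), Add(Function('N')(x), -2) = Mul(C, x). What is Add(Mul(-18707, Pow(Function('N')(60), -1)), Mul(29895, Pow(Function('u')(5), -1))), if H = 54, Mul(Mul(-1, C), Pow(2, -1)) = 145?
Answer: Rational(121154534, 72366981) ≈ 1.6742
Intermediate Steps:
C = -290 (C = Mul(-2, 145) = -290)
Function('N')(x) = Add(2, Mul(-290, x))
Function('u')(O) = Mul(-9, Add(-99, O), Add(54, O)) (Function('u')(O) = Mul(-9, Mul(Add(O, 54), Add(O, -99))) = Mul(-9, Mul(Add(54, O), Add(-99, O))) = Mul(-9, Mul(Add(-99, O), Add(54, O))) = Mul(-9, Add(-99, O), Add(54, O)))
Add(Mul(-18707, Pow(Function('N')(60), -1)), Mul(29895, Pow(Function('u')(5), -1))) = Add(Mul(-18707, Pow(Add(2, Mul(-290, 60)), -1)), Mul(29895, Pow(Add(48114, Mul(-9, Pow(5, 2)), Mul(405, 5)), -1))) = Add(Mul(-18707, Pow(Add(2, -17400), -1)), Mul(29895, Pow(Add(48114, Mul(-9, 25), 2025), -1))) = Add(Mul(-18707, Pow(-17398, -1)), Mul(29895, Pow(Add(48114, -225, 2025), -1))) = Add(Mul(-18707, Rational(-1, 17398)), Mul(29895, Pow(49914, -1))) = Add(Rational(18707, 17398), Mul(29895, Rational(1, 49914))) = Add(Rational(18707, 17398), Rational(9965, 16638)) = Rational(121154534, 72366981)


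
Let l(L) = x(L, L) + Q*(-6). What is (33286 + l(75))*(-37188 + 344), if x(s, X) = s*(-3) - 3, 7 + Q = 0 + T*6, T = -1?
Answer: -1220862784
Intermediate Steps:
Q = -13 (Q = -7 + (0 - 1*6) = -7 + (0 - 6) = -7 - 6 = -13)
x(s, X) = -3 - 3*s (x(s, X) = -3*s - 3 = -3 - 3*s)
l(L) = 75 - 3*L (l(L) = (-3 - 3*L) - 13*(-6) = (-3 - 3*L) + 78 = 75 - 3*L)
(33286 + l(75))*(-37188 + 344) = (33286 + (75 - 3*75))*(-37188 + 344) = (33286 + (75 - 225))*(-36844) = (33286 - 150)*(-36844) = 33136*(-36844) = -1220862784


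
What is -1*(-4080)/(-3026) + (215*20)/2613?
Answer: 69140/232557 ≈ 0.29730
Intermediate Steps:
-1*(-4080)/(-3026) + (215*20)/2613 = 4080*(-1/3026) + 4300*(1/2613) = -120/89 + 4300/2613 = 69140/232557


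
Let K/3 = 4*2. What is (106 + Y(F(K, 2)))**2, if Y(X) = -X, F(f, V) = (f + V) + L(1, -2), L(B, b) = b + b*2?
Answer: 7396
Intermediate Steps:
K = 24 (K = 3*(4*2) = 3*8 = 24)
L(B, b) = 3*b (L(B, b) = b + 2*b = 3*b)
F(f, V) = -6 + V + f (F(f, V) = (f + V) + 3*(-2) = (V + f) - 6 = -6 + V + f)
(106 + Y(F(K, 2)))**2 = (106 - (-6 + 2 + 24))**2 = (106 - 1*20)**2 = (106 - 20)**2 = 86**2 = 7396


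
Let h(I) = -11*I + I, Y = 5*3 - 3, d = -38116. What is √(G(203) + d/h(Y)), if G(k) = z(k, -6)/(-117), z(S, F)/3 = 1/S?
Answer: √1990889652570/79170 ≈ 17.822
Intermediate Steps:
z(S, F) = 3/S
Y = 12 (Y = 15 - 3 = 12)
h(I) = -10*I
G(k) = -1/(39*k) (G(k) = (3/k)/(-117) = (3/k)*(-1/117) = -1/(39*k))
√(G(203) + d/h(Y)) = √(-1/39/203 - 38116/((-10*12))) = √(-1/39*1/203 - 38116/(-120)) = √(-1/7917 - 38116*(-1/120)) = √(-1/7917 + 9529/30) = √(25147021/79170) = √1990889652570/79170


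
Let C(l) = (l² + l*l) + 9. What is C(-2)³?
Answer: 4913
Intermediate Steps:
C(l) = 9 + 2*l² (C(l) = (l² + l²) + 9 = 2*l² + 9 = 9 + 2*l²)
C(-2)³ = (9 + 2*(-2)²)³ = (9 + 2*4)³ = (9 + 8)³ = 17³ = 4913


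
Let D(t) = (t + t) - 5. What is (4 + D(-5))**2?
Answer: 121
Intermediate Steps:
D(t) = -5 + 2*t (D(t) = 2*t - 5 = -5 + 2*t)
(4 + D(-5))**2 = (4 + (-5 + 2*(-5)))**2 = (4 + (-5 - 10))**2 = (4 - 15)**2 = (-11)**2 = 121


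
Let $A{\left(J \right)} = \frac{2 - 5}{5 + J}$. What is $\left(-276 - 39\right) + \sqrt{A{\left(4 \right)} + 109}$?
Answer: $-315 + \frac{\sqrt{978}}{3} \approx -304.58$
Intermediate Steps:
$A{\left(J \right)} = - \frac{3}{5 + J}$
$\left(-276 - 39\right) + \sqrt{A{\left(4 \right)} + 109} = \left(-276 - 39\right) + \sqrt{- \frac{3}{5 + 4} + 109} = -315 + \sqrt{- \frac{3}{9} + 109} = -315 + \sqrt{\left(-3\right) \frac{1}{9} + 109} = -315 + \sqrt{- \frac{1}{3} + 109} = -315 + \sqrt{\frac{326}{3}} = -315 + \frac{\sqrt{978}}{3}$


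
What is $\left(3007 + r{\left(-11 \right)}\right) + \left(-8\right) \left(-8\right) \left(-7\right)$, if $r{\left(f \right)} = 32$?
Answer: $2591$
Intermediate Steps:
$\left(3007 + r{\left(-11 \right)}\right) + \left(-8\right) \left(-8\right) \left(-7\right) = \left(3007 + 32\right) + \left(-8\right) \left(-8\right) \left(-7\right) = 3039 + 64 \left(-7\right) = 3039 - 448 = 2591$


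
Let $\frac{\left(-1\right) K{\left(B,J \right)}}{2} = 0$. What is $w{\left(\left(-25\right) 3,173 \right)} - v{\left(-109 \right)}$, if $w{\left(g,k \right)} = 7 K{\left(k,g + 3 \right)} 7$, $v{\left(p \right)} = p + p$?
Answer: $218$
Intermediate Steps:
$v{\left(p \right)} = 2 p$
$K{\left(B,J \right)} = 0$ ($K{\left(B,J \right)} = \left(-2\right) 0 = 0$)
$w{\left(g,k \right)} = 0$ ($w{\left(g,k \right)} = 7 \cdot 0 \cdot 7 = 0 \cdot 7 = 0$)
$w{\left(\left(-25\right) 3,173 \right)} - v{\left(-109 \right)} = 0 - 2 \left(-109\right) = 0 - -218 = 0 + 218 = 218$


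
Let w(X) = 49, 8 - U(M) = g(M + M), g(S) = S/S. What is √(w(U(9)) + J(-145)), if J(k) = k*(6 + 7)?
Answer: 6*I*√51 ≈ 42.849*I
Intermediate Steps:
g(S) = 1
U(M) = 7 (U(M) = 8 - 1*1 = 8 - 1 = 7)
J(k) = 13*k (J(k) = k*13 = 13*k)
√(w(U(9)) + J(-145)) = √(49 + 13*(-145)) = √(49 - 1885) = √(-1836) = 6*I*√51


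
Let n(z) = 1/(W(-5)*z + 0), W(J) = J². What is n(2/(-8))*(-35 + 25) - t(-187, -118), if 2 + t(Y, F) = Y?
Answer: 953/5 ≈ 190.60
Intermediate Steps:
t(Y, F) = -2 + Y
n(z) = 1/(25*z) (n(z) = 1/((-5)²*z + 0) = 1/(25*z + 0) = 1/(25*z))
n(2/(-8))*(-35 + 25) - t(-187, -118) = (1/(25*((2/(-8)))))*(-35 + 25) - (-2 - 187) = (1/(25*((2*(-⅛)))))*(-10) - 1*(-189) = (1/(25*(-¼)))*(-10) + 189 = ((1/25)*(-4))*(-10) + 189 = -4/25*(-10) + 189 = 8/5 + 189 = 953/5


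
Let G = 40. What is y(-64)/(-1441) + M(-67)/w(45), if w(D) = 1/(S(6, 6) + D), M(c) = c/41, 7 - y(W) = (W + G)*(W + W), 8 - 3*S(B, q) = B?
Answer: -12849944/177243 ≈ -72.499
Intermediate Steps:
S(B, q) = 8/3 - B/3
y(W) = 7 - 2*W*(40 + W) (y(W) = 7 - (W + 40)*(W + W) = 7 - (40 + W)*2*W = 7 - 2*W*(40 + W))
M(c) = c/41 (M(c) = c*(1/41) = c/41)
w(D) = 1/(⅔ + D) (w(D) = 1/((8/3 - ⅓*6) + D) = 1/((8/3 - 2) + D) = 1/(⅔ + D))
y(-64)/(-1441) + M(-67)/w(45) = (7 - 80*(-64) - 2*(-64)²)/(-1441) + ((1/41)*(-67))/((3/(2 + 3*45))) = (7 + 5120 - 2*4096)*(-1/1441) - 67/(41*(3/(2 + 135))) = (7 + 5120 - 8192)*(-1/1441) - 67/(41*(3/137)) = -3065*(-1/1441) - 67/(41*(3*(1/137))) = 3065/1441 - 67/(41*3/137) = 3065/1441 - 67/41*137/3 = 3065/1441 - 9179/123 = -12849944/177243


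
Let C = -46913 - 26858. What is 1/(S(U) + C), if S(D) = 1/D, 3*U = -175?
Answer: -175/12909928 ≈ -1.3555e-5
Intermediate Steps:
U = -175/3 (U = (1/3)*(-175) = -175/3 ≈ -58.333)
C = -73771
1/(S(U) + C) = 1/(1/(-175/3) - 73771) = 1/(-3/175 - 73771) = 1/(-12909928/175) = -175/12909928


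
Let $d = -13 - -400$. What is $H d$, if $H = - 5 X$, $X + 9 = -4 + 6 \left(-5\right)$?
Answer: $83205$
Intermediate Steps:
$X = -43$ ($X = -9 + \left(-4 + 6 \left(-5\right)\right) = -9 - 34 = -43$)
$d = 387$ ($d = -13 + 400 = 387$)
$H = 215$ ($H = \left(-5\right) \left(-43\right) = 215$)
$H d = 215 \cdot 387 = 83205$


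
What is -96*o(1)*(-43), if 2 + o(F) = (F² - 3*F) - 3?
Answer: -28896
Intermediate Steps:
o(F) = -5 + F² - 3*F (o(F) = -2 + ((F² - 3*F) - 3) = -2 + (-3 + F² - 3*F) = -5 + F² - 3*F)
-96*o(1)*(-43) = -96*(-5 + 1² - 3*1)*(-43) = -96*(-5 + 1 - 3)*(-43) = -96*(-7)*(-43) = 672*(-43) = -28896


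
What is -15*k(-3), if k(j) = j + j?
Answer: 90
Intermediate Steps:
k(j) = 2*j
-15*k(-3) = -30*(-3) = -15*(-6) = 90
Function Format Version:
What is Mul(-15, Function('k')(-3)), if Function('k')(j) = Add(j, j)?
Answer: 90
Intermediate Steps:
Function('k')(j) = Mul(2, j)
Mul(-15, Function('k')(-3)) = Mul(-15, Mul(2, -3)) = Mul(-15, -6) = 90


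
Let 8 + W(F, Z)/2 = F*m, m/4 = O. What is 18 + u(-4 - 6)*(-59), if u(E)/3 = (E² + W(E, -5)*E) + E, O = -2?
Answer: 238968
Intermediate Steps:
m = -8 (m = 4*(-2) = -8)
W(F, Z) = -16 - 16*F (W(F, Z) = -16 + 2*(F*(-8)) = -16 + 2*(-8*F) = -16 - 16*F)
u(E) = 3*E + 3*E² + 3*E*(-16 - 16*E) (u(E) = 3*((E² + (-16 - 16*E)*E) + E) = 3*((E² + E*(-16 - 16*E)) + E) = 3*(E + E² + E*(-16 - 16*E)) = 3*E + 3*E² + 3*E*(-16 - 16*E))
18 + u(-4 - 6)*(-59) = 18 - 45*(-4 - 6)*(1 + (-4 - 6))*(-59) = 18 - 45*(-10)*(1 - 10)*(-59) = 18 - 45*(-10)*(-9)*(-59) = 18 - 4050*(-59) = 18 + 238950 = 238968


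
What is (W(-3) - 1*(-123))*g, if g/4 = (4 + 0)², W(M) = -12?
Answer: 7104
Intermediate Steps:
g = 64 (g = 4*(4 + 0)² = 4*4² = 4*16 = 64)
(W(-3) - 1*(-123))*g = (-12 - 1*(-123))*64 = (-12 + 123)*64 = 111*64 = 7104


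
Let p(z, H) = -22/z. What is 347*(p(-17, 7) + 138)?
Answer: 821696/17 ≈ 48335.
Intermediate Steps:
347*(p(-17, 7) + 138) = 347*(-22/(-17) + 138) = 347*(-22*(-1/17) + 138) = 347*(22/17 + 138) = 347*(2368/17) = 821696/17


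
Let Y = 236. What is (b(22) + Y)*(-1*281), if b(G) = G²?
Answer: -202320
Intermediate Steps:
(b(22) + Y)*(-1*281) = (22² + 236)*(-1*281) = (484 + 236)*(-281) = 720*(-281) = -202320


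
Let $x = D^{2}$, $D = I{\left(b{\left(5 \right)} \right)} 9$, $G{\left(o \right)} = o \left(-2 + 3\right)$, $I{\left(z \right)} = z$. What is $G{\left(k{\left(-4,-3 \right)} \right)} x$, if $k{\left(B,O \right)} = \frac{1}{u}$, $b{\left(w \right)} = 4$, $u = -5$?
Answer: $- \frac{1296}{5} \approx -259.2$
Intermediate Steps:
$k{\left(B,O \right)} = - \frac{1}{5}$ ($k{\left(B,O \right)} = \frac{1}{-5} = - \frac{1}{5}$)
$G{\left(o \right)} = o$ ($G{\left(o \right)} = o 1 = o$)
$D = 36$ ($D = 4 \cdot 9 = 36$)
$x = 1296$ ($x = 36^{2} = 1296$)
$G{\left(k{\left(-4,-3 \right)} \right)} x = \left(- \frac{1}{5}\right) 1296 = - \frac{1296}{5}$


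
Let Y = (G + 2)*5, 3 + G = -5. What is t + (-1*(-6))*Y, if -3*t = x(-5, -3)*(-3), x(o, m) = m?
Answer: -183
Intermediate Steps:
G = -8 (G = -3 - 5 = -8)
t = -3 (t = -(-1)*(-3) = -1/3*9 = -3)
Y = -30 (Y = (-8 + 2)*5 = -6*5 = -30)
t + (-1*(-6))*Y = -3 - 1*(-6)*(-30) = -3 + 6*(-30) = -3 - 180 = -183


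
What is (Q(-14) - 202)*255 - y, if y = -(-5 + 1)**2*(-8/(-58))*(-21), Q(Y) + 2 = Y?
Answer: -1613454/29 ≈ -55636.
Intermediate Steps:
Q(Y) = -2 + Y
y = 1344/29 (y = -(-4)**2*(-8*(-1/58))*(-21) = -16*(4/29)*(-21) = -64*(-21)/29 = -1*(-1344/29) = 1344/29 ≈ 46.345)
(Q(-14) - 202)*255 - y = ((-2 - 14) - 202)*255 - 1*1344/29 = (-16 - 202)*255 - 1344/29 = -218*255 - 1344/29 = -55590 - 1344/29 = -1613454/29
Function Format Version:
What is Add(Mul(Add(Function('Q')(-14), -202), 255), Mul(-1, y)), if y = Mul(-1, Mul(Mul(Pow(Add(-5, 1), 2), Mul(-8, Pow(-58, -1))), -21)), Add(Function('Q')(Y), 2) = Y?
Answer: Rational(-1613454, 29) ≈ -55636.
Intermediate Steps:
Function('Q')(Y) = Add(-2, Y)
y = Rational(1344, 29) (y = Mul(-1, Mul(Mul(Pow(-4, 2), Mul(-8, Rational(-1, 58))), -21)) = Mul(-1, Mul(Mul(16, Rational(4, 29)), -21)) = Mul(-1, Mul(Rational(64, 29), -21)) = Mul(-1, Rational(-1344, 29)) = Rational(1344, 29) ≈ 46.345)
Add(Mul(Add(Function('Q')(-14), -202), 255), Mul(-1, y)) = Add(Mul(Add(Add(-2, -14), -202), 255), Mul(-1, Rational(1344, 29))) = Add(Mul(Add(-16, -202), 255), Rational(-1344, 29)) = Add(Mul(-218, 255), Rational(-1344, 29)) = Add(-55590, Rational(-1344, 29)) = Rational(-1613454, 29)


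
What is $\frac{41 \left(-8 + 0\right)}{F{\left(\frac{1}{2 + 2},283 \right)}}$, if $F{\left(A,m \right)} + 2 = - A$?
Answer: $\frac{1312}{9} \approx 145.78$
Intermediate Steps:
$F{\left(A,m \right)} = -2 - A$
$\frac{41 \left(-8 + 0\right)}{F{\left(\frac{1}{2 + 2},283 \right)}} = \frac{41 \left(-8 + 0\right)}{-2 - \frac{1}{2 + 2}} = \frac{41 \left(-8\right)}{-2 - \frac{1}{4}} = - \frac{328}{-2 - \frac{1}{4}} = - \frac{328}{- \frac{9}{4}} = \left(-328\right) \left(- \frac{4}{9}\right) = \frac{1312}{9}$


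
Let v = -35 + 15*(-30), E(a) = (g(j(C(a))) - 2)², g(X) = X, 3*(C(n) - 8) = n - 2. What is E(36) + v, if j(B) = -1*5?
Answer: -436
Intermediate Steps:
C(n) = 22/3 + n/3 (C(n) = 8 + (n - 2)/3 = 8 + (-2 + n)/3 = 8 + (-⅔ + n/3) = 22/3 + n/3)
j(B) = -5
E(a) = 49 (E(a) = (-5 - 2)² = (-7)² = 49)
v = -485 (v = -35 - 450 = -485)
E(36) + v = 49 - 485 = -436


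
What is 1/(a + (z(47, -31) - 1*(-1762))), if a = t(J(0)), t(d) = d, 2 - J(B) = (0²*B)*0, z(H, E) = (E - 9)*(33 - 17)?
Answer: 1/1124 ≈ 0.00088968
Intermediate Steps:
z(H, E) = -144 + 16*E (z(H, E) = (-9 + E)*16 = -144 + 16*E)
J(B) = 2 (J(B) = 2 - 0²*B*0 = 2 - 0*B*0 = 2 - 0*0 = 2 - 1*0 = 2 + 0 = 2)
a = 2
1/(a + (z(47, -31) - 1*(-1762))) = 1/(2 + ((-144 + 16*(-31)) - 1*(-1762))) = 1/(2 + ((-144 - 496) + 1762)) = 1/(2 + (-640 + 1762)) = 1/(2 + 1122) = 1/1124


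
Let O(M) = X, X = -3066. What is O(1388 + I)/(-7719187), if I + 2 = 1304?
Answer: 438/1102741 ≈ 0.00039719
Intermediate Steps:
I = 1302 (I = -2 + 1304 = 1302)
O(M) = -3066
O(1388 + I)/(-7719187) = -3066/(-7719187) = -3066*(-1/7719187) = 438/1102741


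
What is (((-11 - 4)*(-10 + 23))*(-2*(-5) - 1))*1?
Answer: -1755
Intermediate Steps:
(((-11 - 4)*(-10 + 23))*(-2*(-5) - 1))*1 = ((-15*13)*(10 - 1))*1 = -195*9*1 = -1755*1 = -1755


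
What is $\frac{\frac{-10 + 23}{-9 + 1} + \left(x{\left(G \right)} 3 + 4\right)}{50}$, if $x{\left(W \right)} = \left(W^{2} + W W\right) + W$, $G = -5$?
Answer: $\frac{1099}{400} \approx 2.7475$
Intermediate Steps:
$x{\left(W \right)} = W + 2 W^{2}$ ($x{\left(W \right)} = \left(W^{2} + W^{2}\right) + W = 2 W^{2} + W = W + 2 W^{2}$)
$\frac{\frac{-10 + 23}{-9 + 1} + \left(x{\left(G \right)} 3 + 4\right)}{50} = \frac{\frac{-10 + 23}{-9 + 1} + \left(- 5 \left(1 + 2 \left(-5\right)\right) 3 + 4\right)}{50} = \frac{\frac{13}{-8} + \left(- 5 \left(1 - 10\right) 3 + 4\right)}{50} = \frac{13 \left(- \frac{1}{8}\right) + \left(\left(-5\right) \left(-9\right) 3 + 4\right)}{50} = \frac{- \frac{13}{8} + \left(45 \cdot 3 + 4\right)}{50} = \frac{- \frac{13}{8} + \left(135 + 4\right)}{50} = \frac{- \frac{13}{8} + 139}{50} = \frac{1}{50} \cdot \frac{1099}{8} = \frac{1099}{400}$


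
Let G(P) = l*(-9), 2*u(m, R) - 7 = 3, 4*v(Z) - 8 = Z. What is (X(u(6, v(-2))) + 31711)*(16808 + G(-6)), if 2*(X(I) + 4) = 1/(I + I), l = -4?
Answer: 2670367751/5 ≈ 5.3407e+8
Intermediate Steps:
v(Z) = 2 + Z/4
u(m, R) = 5 (u(m, R) = 7/2 + (1/2)*3 = 7/2 + 3/2 = 5)
G(P) = 36 (G(P) = -4*(-9) = 36)
X(I) = -4 + 1/(4*I) (X(I) = -4 + 1/(2*(I + I)) = -4 + 1/(2*((2*I))) = -4 + (1/(2*I))/2 = -4 + 1/(4*I))
(X(u(6, v(-2))) + 31711)*(16808 + G(-6)) = ((-4 + (1/4)/5) + 31711)*(16808 + 36) = ((-4 + (1/4)*(1/5)) + 31711)*16844 = ((-4 + 1/20) + 31711)*16844 = (-79/20 + 31711)*16844 = (634141/20)*16844 = 2670367751/5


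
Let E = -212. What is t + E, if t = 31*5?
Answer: -57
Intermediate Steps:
t = 155
t + E = 155 - 212 = -57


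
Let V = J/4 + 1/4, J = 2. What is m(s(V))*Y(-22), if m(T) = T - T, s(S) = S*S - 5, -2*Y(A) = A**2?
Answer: 0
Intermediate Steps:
V = 3/4 (V = 2/4 + 1/4 = 2*(1/4) + 1*(1/4) = 1/2 + 1/4 = 3/4 ≈ 0.75000)
Y(A) = -A**2/2
s(S) = -5 + S**2 (s(S) = S**2 - 5 = -5 + S**2)
m(T) = 0
m(s(V))*Y(-22) = 0*(-1/2*(-22)**2) = 0*(-1/2*484) = 0*(-242) = 0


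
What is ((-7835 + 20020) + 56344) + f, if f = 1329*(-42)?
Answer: 12711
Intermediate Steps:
f = -55818
((-7835 + 20020) + 56344) + f = ((-7835 + 20020) + 56344) - 55818 = (12185 + 56344) - 55818 = 68529 - 55818 = 12711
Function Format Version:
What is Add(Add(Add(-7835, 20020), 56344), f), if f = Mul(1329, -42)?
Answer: 12711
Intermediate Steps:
f = -55818
Add(Add(Add(-7835, 20020), 56344), f) = Add(Add(Add(-7835, 20020), 56344), -55818) = Add(Add(12185, 56344), -55818) = Add(68529, -55818) = 12711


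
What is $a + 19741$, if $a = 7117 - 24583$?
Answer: $2275$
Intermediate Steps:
$a = -17466$
$a + 19741 = -17466 + 19741 = 2275$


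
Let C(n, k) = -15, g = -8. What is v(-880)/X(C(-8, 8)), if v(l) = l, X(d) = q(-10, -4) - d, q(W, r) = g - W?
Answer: -880/17 ≈ -51.765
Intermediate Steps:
q(W, r) = -8 - W
X(d) = 2 - d (X(d) = (-8 - 1*(-10)) - d = (-8 + 10) - d = 2 - d)
v(-880)/X(C(-8, 8)) = -880/(2 - 1*(-15)) = -880/(2 + 15) = -880/17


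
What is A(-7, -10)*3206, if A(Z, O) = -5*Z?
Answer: 112210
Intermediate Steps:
A(-7, -10)*3206 = -5*(-7)*3206 = 35*3206 = 112210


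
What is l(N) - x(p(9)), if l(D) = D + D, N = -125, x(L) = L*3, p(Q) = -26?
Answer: -172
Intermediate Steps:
x(L) = 3*L
l(D) = 2*D
l(N) - x(p(9)) = 2*(-125) - 3*(-26) = -250 - 1*(-78) = -250 + 78 = -172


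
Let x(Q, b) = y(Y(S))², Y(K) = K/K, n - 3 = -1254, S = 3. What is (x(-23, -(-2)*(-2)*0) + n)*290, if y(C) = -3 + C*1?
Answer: -361630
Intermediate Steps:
n = -1251 (n = 3 - 1254 = -1251)
Y(K) = 1
y(C) = -3 + C
x(Q, b) = 4 (x(Q, b) = (-3 + 1)² = (-2)² = 4)
(x(-23, -(-2)*(-2)*0) + n)*290 = (4 - 1251)*290 = -1247*290 = -361630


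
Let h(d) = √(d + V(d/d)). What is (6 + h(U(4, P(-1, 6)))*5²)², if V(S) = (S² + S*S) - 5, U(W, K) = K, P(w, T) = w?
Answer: -2464 + 600*I ≈ -2464.0 + 600.0*I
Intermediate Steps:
V(S) = -5 + 2*S² (V(S) = (S² + S²) - 5 = 2*S² - 5 = -5 + 2*S²)
h(d) = √(-3 + d) (h(d) = √(d + (-5 + 2*(d/d)²)) = √(d + (-5 + 2*1²)) = √(d + (-5 + 2*1)) = √(d + (-5 + 2)) = √(d - 3) = √(-3 + d))
(6 + h(U(4, P(-1, 6)))*5²)² = (6 + √(-3 - 1)*5²)² = (6 + √(-4)*25)² = (6 + (2*I)*25)² = (6 + 50*I)²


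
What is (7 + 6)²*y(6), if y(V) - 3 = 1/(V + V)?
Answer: 6253/12 ≈ 521.08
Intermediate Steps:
y(V) = 3 + 1/(2*V) (y(V) = 3 + 1/(V + V) = 3 + 1/(2*V))
(7 + 6)²*y(6) = (7 + 6)²*(3 + (½)/6) = 13²*(3 + (½)*(⅙)) = 169*(3 + 1/12) = 169*(37/12) = 6253/12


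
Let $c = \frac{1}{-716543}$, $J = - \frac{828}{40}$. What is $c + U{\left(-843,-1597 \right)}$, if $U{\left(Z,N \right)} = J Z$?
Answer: $\frac{125037470033}{7165430} \approx 17450.0$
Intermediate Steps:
$J = - \frac{207}{10}$ ($J = \left(-828\right) \frac{1}{40} = - \frac{207}{10} \approx -20.7$)
$U{\left(Z,N \right)} = - \frac{207 Z}{10}$
$c = - \frac{1}{716543} \approx -1.3956 \cdot 10^{-6}$
$c + U{\left(-843,-1597 \right)} = - \frac{1}{716543} - - \frac{174501}{10} = - \frac{1}{716543} + \frac{174501}{10} = \frac{125037470033}{7165430}$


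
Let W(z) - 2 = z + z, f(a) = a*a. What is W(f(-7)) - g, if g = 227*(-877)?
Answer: 199179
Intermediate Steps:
f(a) = a**2
g = -199079
W(z) = 2 + 2*z (W(z) = 2 + (z + z) = 2 + 2*z)
W(f(-7)) - g = (2 + 2*(-7)**2) - 1*(-199079) = (2 + 2*49) + 199079 = (2 + 98) + 199079 = 100 + 199079 = 199179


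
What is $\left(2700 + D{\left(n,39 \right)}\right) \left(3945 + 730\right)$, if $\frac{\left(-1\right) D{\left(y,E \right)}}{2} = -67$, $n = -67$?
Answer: $13248950$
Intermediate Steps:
$D{\left(y,E \right)} = 134$ ($D{\left(y,E \right)} = \left(-2\right) \left(-67\right) = 134$)
$\left(2700 + D{\left(n,39 \right)}\right) \left(3945 + 730\right) = \left(2700 + 134\right) \left(3945 + 730\right) = 2834 \cdot 4675 = 13248950$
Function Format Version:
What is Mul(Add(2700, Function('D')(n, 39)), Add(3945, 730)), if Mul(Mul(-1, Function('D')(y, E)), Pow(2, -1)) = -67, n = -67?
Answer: 13248950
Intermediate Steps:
Function('D')(y, E) = 134 (Function('D')(y, E) = Mul(-2, -67) = 134)
Mul(Add(2700, Function('D')(n, 39)), Add(3945, 730)) = Mul(Add(2700, 134), Add(3945, 730)) = Mul(2834, 4675) = 13248950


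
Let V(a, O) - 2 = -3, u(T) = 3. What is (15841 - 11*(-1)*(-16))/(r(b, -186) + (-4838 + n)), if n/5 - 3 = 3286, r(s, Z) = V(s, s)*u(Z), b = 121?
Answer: 15665/11604 ≈ 1.3500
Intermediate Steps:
V(a, O) = -1 (V(a, O) = 2 - 3 = -1)
r(s, Z) = -3 (r(s, Z) = -1*3 = -3)
n = 16445 (n = 15 + 5*3286 = 15 + 16430 = 16445)
(15841 - 11*(-1)*(-16))/(r(b, -186) + (-4838 + n)) = (15841 - 11*(-1)*(-16))/(-3 + (-4838 + 16445)) = (15841 + 11*(-16))/(-3 + 11607) = (15841 - 176)/11604 = 15665*(1/11604) = 15665/11604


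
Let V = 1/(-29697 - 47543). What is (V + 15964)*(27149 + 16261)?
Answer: 5352710677419/7724 ≈ 6.9300e+8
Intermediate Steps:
V = -1/77240 (V = 1/(-77240) = -1/77240 ≈ -1.2947e-5)
(V + 15964)*(27149 + 16261) = (-1/77240 + 15964)*(27149 + 16261) = (1233059359/77240)*43410 = 5352710677419/7724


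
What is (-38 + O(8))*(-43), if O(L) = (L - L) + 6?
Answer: 1376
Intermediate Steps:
O(L) = 6 (O(L) = 0 + 6 = 6)
(-38 + O(8))*(-43) = (-38 + 6)*(-43) = -32*(-43) = 1376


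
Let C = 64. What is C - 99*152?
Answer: -14984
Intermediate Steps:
C - 99*152 = 64 - 99*152 = 64 - 15048 = -14984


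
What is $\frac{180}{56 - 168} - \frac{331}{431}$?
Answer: $- \frac{28663}{12068} \approx -2.3751$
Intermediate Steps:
$\frac{180}{56 - 168} - \frac{331}{431} = \frac{180}{-112} - \frac{331}{431} = 180 \left(- \frac{1}{112}\right) - \frac{331}{431} = - \frac{45}{28} - \frac{331}{431} = - \frac{28663}{12068}$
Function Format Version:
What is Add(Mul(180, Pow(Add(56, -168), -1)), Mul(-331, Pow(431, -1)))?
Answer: Rational(-28663, 12068) ≈ -2.3751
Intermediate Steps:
Add(Mul(180, Pow(Add(56, -168), -1)), Mul(-331, Pow(431, -1))) = Add(Mul(180, Pow(-112, -1)), Mul(-331, Rational(1, 431))) = Add(Mul(180, Rational(-1, 112)), Rational(-331, 431)) = Add(Rational(-45, 28), Rational(-331, 431)) = Rational(-28663, 12068)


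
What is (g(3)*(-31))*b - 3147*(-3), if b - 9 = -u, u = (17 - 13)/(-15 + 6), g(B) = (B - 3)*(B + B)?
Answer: 9441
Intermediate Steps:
g(B) = 2*B*(-3 + B) (g(B) = (-3 + B)*(2*B) = 2*B*(-3 + B))
u = -4/9 (u = 4/(-9) = 4*(-1/9) = -4/9 ≈ -0.44444)
b = 85/9 (b = 9 - 1*(-4/9) = 9 + 4/9 = 85/9 ≈ 9.4444)
(g(3)*(-31))*b - 3147*(-3) = ((2*3*(-3 + 3))*(-31))*(85/9) - 3147*(-3) = ((2*3*0)*(-31))*(85/9) - 1*(-9441) = (0*(-31))*(85/9) + 9441 = 0*(85/9) + 9441 = 0 + 9441 = 9441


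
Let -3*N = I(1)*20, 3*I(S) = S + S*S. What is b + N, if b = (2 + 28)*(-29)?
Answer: -7870/9 ≈ -874.44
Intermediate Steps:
I(S) = S/3 + S²/3 (I(S) = (S + S*S)/3 = (S + S²)/3 = S/3 + S²/3)
N = -40/9 (N = -(⅓)*1*(1 + 1)*20/3 = -(⅓)*1*2*20/3 = -2*20/9 = -⅓*40/3 = -40/9 ≈ -4.4444)
b = -870 (b = 30*(-29) = -870)
b + N = -870 - 40/9 = -7870/9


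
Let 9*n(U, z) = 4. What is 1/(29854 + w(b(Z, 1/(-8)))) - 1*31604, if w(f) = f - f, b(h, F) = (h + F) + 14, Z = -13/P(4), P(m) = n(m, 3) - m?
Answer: -943505815/29854 ≈ -31604.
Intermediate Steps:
n(U, z) = 4/9 (n(U, z) = (⅑)*4 = 4/9)
P(m) = 4/9 - m
Z = 117/32 (Z = -13/(4/9 - 1*4) = -13/(4/9 - 4) = -13/(-32/9) = -13*(-9/32) = 117/32 ≈ 3.6563)
b(h, F) = 14 + F + h (b(h, F) = (F + h) + 14 = 14 + F + h)
w(f) = 0
1/(29854 + w(b(Z, 1/(-8)))) - 1*31604 = 1/(29854 + 0) - 1*31604 = 1/29854 - 31604 = -943505815/29854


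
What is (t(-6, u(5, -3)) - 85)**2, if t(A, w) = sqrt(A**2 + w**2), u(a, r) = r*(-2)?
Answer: 7297 - 1020*sqrt(2) ≈ 5854.5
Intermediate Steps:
u(a, r) = -2*r
(t(-6, u(5, -3)) - 85)**2 = (sqrt((-6)**2 + (-2*(-3))**2) - 85)**2 = (sqrt(36 + 6**2) - 85)**2 = (sqrt(36 + 36) - 85)**2 = (sqrt(72) - 85)**2 = (6*sqrt(2) - 85)**2 = (-85 + 6*sqrt(2))**2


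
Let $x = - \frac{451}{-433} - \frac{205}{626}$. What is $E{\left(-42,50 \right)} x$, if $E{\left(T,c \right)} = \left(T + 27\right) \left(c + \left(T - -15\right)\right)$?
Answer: $- \frac{66778545}{271058} \approx -246.36$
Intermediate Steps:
$E{\left(T,c \right)} = \left(27 + T\right) \left(15 + T + c\right)$ ($E{\left(T,c \right)} = \left(27 + T\right) \left(c + \left(T + 15\right)\right) = \left(27 + T\right) \left(c + \left(15 + T\right)\right) = \left(27 + T\right) \left(15 + T + c\right)$)
$x = \frac{193561}{271058}$ ($x = \left(-451\right) \left(- \frac{1}{433}\right) - \frac{205}{626} = \frac{451}{433} - \frac{205}{626} = \frac{193561}{271058} \approx 0.71409$)
$E{\left(-42,50 \right)} x = \left(405 + \left(-42\right)^{2} + 27 \cdot 50 + 42 \left(-42\right) - 2100\right) \frac{193561}{271058} = \left(405 + 1764 + 1350 - 1764 - 2100\right) \frac{193561}{271058} = \left(-345\right) \frac{193561}{271058} = - \frac{66778545}{271058}$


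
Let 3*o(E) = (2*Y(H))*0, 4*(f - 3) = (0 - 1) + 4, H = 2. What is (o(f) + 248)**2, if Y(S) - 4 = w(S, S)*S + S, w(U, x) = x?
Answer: 61504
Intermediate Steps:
Y(S) = 4 + S + S**2 (Y(S) = 4 + (S*S + S) = 4 + (S**2 + S) = 4 + (S + S**2) = 4 + S + S**2)
f = 15/4 (f = 3 + ((0 - 1) + 4)/4 = 3 + (-1 + 4)/4 = 3 + (1/4)*3 = 3 + 3/4 = 15/4 ≈ 3.7500)
o(E) = 0 (o(E) = ((2*(4 + 2 + 2**2))*0)/3 = ((2*(4 + 2 + 4))*0)/3 = ((2*10)*0)/3 = (20*0)/3 = (1/3)*0 = 0)
(o(f) + 248)**2 = (0 + 248)**2 = 248**2 = 61504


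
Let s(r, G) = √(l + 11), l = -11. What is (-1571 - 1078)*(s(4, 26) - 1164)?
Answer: 3083436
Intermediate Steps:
s(r, G) = 0 (s(r, G) = √(-11 + 11) = √0 = 0)
(-1571 - 1078)*(s(4, 26) - 1164) = (-1571 - 1078)*(0 - 1164) = -2649*(-1164) = 3083436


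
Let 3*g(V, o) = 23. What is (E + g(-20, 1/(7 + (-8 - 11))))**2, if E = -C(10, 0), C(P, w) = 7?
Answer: 4/9 ≈ 0.44444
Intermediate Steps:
g(V, o) = 23/3 (g(V, o) = (1/3)*23 = 23/3)
E = -7 (E = -1*7 = -7)
(E + g(-20, 1/(7 + (-8 - 11))))**2 = (-7 + 23/3)**2 = (2/3)**2 = 4/9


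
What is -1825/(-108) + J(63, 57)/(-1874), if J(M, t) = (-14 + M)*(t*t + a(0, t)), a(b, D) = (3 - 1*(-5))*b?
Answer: -6886829/101196 ≈ -68.054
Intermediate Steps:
a(b, D) = 8*b (a(b, D) = (3 + 5)*b = 8*b)
J(M, t) = t²*(-14 + M) (J(M, t) = (-14 + M)*(t*t + 8*0) = (-14 + M)*(t² + 0) = (-14 + M)*t² = t²*(-14 + M))
-1825/(-108) + J(63, 57)/(-1874) = -1825/(-108) + (57²*(-14 + 63))/(-1874) = -1825*(-1/108) + (3249*49)*(-1/1874) = 1825/108 + 159201*(-1/1874) = 1825/108 - 159201/1874 = -6886829/101196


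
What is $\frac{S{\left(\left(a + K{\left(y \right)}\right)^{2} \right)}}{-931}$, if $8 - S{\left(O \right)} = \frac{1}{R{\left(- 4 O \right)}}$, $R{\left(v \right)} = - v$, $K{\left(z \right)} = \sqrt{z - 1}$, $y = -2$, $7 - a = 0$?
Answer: $\frac{- 448 \sqrt{3} + 1471 i}{7448 \left(- 23 i + 7 \sqrt{3}\right)} \approx -0.0085883 - 2.4081 \cdot 10^{-6} i$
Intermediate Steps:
$a = 7$ ($a = 7 - 0 = 7 + 0 = 7$)
$K{\left(z \right)} = \sqrt{-1 + z}$
$S{\left(O \right)} = 8 - \frac{1}{4 O}$ ($S{\left(O \right)} = 8 - \frac{1}{\left(-1\right) \left(- 4 O\right)} = 8 - \frac{1}{4 O}$)
$\frac{S{\left(\left(a + K{\left(y \right)}\right)^{2} \right)}}{-931} = \frac{8 - \frac{1}{4 \left(7 + \sqrt{-1 - 2}\right)^{2}}}{-931} = \left(8 - \frac{1}{4 \left(7 + \sqrt{-3}\right)^{2}}\right) \left(- \frac{1}{931}\right) = \left(8 - \frac{1}{4 \left(7 + i \sqrt{3}\right)^{2}}\right) \left(- \frac{1}{931}\right) = - \frac{8}{931} + \frac{1}{3724 \left(7 + i \sqrt{3}\right)^{2}}$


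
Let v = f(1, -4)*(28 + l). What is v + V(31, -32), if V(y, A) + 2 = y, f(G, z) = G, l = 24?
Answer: 81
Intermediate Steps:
V(y, A) = -2 + y
v = 52 (v = 1*(28 + 24) = 1*52 = 52)
v + V(31, -32) = 52 + (-2 + 31) = 52 + 29 = 81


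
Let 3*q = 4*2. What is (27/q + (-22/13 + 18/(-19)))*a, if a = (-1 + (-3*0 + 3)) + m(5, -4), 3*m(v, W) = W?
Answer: 14791/2964 ≈ 4.9902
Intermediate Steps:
q = 8/3 (q = (4*2)/3 = (⅓)*8 = 8/3 ≈ 2.6667)
m(v, W) = W/3
a = ⅔ (a = (-1 + (-3*0 + 3)) + (⅓)*(-4) = (-1 + (0 + 3)) - 4/3 = (-1 + 3) - 4/3 = 2 - 4/3 = ⅔ ≈ 0.66667)
(27/q + (-22/13 + 18/(-19)))*a = (27/(8/3) + (-22/13 + 18/(-19)))*(⅔) = (27*(3/8) + (-22*1/13 + 18*(-1/19)))*(⅔) = (81/8 + (-22/13 - 18/19))*(⅔) = (81/8 - 652/247)*(⅔) = (14791/1976)*(⅔) = 14791/2964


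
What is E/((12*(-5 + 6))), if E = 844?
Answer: 211/3 ≈ 70.333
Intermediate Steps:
E/((12*(-5 + 6))) = 844/((12*(-5 + 6))) = 844/((12*1)) = 844/12 = 844*(1/12) = 211/3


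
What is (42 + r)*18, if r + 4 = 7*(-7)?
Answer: -198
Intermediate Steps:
r = -53 (r = -4 + 7*(-7) = -4 - 49 = -53)
(42 + r)*18 = (42 - 53)*18 = -11*18 = -198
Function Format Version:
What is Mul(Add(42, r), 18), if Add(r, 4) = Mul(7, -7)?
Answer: -198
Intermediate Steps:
r = -53 (r = Add(-4, Mul(7, -7)) = Add(-4, -49) = -53)
Mul(Add(42, r), 18) = Mul(Add(42, -53), 18) = Mul(-11, 18) = -198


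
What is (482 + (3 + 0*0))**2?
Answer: 235225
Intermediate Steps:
(482 + (3 + 0*0))**2 = (482 + (3 + 0))**2 = (482 + 3)**2 = 485**2 = 235225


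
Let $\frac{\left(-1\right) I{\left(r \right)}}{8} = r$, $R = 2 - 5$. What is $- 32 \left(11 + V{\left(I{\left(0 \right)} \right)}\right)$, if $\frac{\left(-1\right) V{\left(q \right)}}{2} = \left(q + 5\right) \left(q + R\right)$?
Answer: $-1312$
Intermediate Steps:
$R = -3$
$I{\left(r \right)} = - 8 r$
$V{\left(q \right)} = - 2 \left(-3 + q\right) \left(5 + q\right)$ ($V{\left(q \right)} = - 2 \left(q + 5\right) \left(q - 3\right) = - 2 \left(5 + q\right) \left(-3 + q\right) = - 2 \left(-3 + q\right) \left(5 + q\right)$)
$- 32 \left(11 + V{\left(I{\left(0 \right)} \right)}\right) = - 32 \left(11 - \left(-30 + 0 + 4 \left(-8\right) 0\right)\right) = - 32 \left(11 - \left(-30 + 2 \cdot 0^{2}\right)\right) = - 32 \left(11 + \left(30 + 0 - 0\right)\right) = - 32 \left(11 + \left(30 + 0 + 0\right)\right) = - 32 \left(11 + 30\right) = \left(-32\right) 41 = -1312$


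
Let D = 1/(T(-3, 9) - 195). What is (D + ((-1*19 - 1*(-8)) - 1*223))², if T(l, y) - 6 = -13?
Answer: 2234358361/40804 ≈ 54758.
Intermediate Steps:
T(l, y) = -7 (T(l, y) = 6 - 13 = -7)
D = -1/202 (D = 1/(-7 - 195) = 1/(-202) = -1/202 ≈ -0.0049505)
(D + ((-1*19 - 1*(-8)) - 1*223))² = (-1/202 + ((-1*19 - 1*(-8)) - 1*223))² = (-1/202 + ((-19 + 8) - 223))² = (-1/202 + (-11 - 223))² = (-1/202 - 234)² = (-47269/202)² = 2234358361/40804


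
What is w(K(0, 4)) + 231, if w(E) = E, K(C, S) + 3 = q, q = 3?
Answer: 231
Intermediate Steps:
K(C, S) = 0 (K(C, S) = -3 + 3 = 0)
w(K(0, 4)) + 231 = 0 + 231 = 231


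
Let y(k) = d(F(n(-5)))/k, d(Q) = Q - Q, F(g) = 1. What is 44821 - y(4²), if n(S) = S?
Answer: 44821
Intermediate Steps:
d(Q) = 0
y(k) = 0 (y(k) = 0/k = 0)
44821 - y(4²) = 44821 - 1*0 = 44821 + 0 = 44821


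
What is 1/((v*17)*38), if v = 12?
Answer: 1/7752 ≈ 0.00012900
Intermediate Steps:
1/((v*17)*38) = 1/((12*17)*38) = 1/(204*38) = 1/7752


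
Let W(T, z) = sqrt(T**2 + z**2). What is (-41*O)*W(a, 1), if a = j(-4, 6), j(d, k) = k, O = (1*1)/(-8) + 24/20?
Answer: -1763*sqrt(37)/40 ≈ -268.10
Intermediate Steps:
O = 43/40 (O = 1*(-1/8) + 24*(1/20) = -1/8 + 6/5 = 43/40 ≈ 1.0750)
a = 6
(-41*O)*W(a, 1) = (-41*43/40)*sqrt(6**2 + 1**2) = -1763*sqrt(36 + 1)/40 = -1763*sqrt(37)/40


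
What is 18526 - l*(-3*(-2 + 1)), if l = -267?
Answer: 19327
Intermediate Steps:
18526 - l*(-3*(-2 + 1)) = 18526 - (-267)*(-3*(-2 + 1)) = 18526 - (-267)*(-3*(-1)) = 18526 - (-267)*3 = 18526 - 1*(-801) = 18526 + 801 = 19327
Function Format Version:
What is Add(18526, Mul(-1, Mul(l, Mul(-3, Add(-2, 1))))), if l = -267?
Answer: 19327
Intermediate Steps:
Add(18526, Mul(-1, Mul(l, Mul(-3, Add(-2, 1))))) = Add(18526, Mul(-1, Mul(-267, Mul(-3, Add(-2, 1))))) = Add(18526, Mul(-1, Mul(-267, Mul(-3, -1)))) = Add(18526, Mul(-1, Mul(-267, 3))) = Add(18526, Mul(-1, -801)) = Add(18526, 801) = 19327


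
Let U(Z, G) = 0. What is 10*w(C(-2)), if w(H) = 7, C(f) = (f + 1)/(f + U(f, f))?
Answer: 70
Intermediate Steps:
C(f) = (1 + f)/f (C(f) = (f + 1)/(f + 0) = (1 + f)/f)
10*w(C(-2)) = 10*7 = 70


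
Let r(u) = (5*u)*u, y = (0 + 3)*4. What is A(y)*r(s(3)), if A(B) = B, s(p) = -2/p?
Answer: 80/3 ≈ 26.667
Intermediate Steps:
y = 12 (y = 3*4 = 12)
r(u) = 5*u²
A(y)*r(s(3)) = 12*(5*(-2/3)²) = 12*(5*(-2*⅓)²) = 12*(5*(-⅔)²) = 12*(5*(4/9)) = 12*(20/9) = 80/3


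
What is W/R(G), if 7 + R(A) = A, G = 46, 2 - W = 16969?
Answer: -16967/39 ≈ -435.05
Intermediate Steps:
W = -16967 (W = 2 - 1*16969 = 2 - 16969 = -16967)
R(A) = -7 + A
W/R(G) = -16967/(-7 + 46) = -16967/39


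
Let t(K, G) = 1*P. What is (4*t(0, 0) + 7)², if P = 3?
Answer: 361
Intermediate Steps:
t(K, G) = 3 (t(K, G) = 1*3 = 3)
(4*t(0, 0) + 7)² = (4*3 + 7)² = (12 + 7)² = 19² = 361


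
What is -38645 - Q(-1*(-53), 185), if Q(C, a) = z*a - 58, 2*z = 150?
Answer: -52462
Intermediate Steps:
z = 75 (z = (1/2)*150 = 75)
Q(C, a) = -58 + 75*a (Q(C, a) = 75*a - 58 = -58 + 75*a)
-38645 - Q(-1*(-53), 185) = -38645 - (-58 + 75*185) = -38645 - (-58 + 13875) = -38645 - 1*13817 = -38645 - 13817 = -52462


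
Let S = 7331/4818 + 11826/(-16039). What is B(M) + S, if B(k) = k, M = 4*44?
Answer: 13661162993/77275902 ≈ 176.78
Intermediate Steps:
M = 176
S = 60604241/77275902 (S = 7331*(1/4818) + 11826*(-1/16039) = 7331/4818 - 11826/16039 = 60604241/77275902 ≈ 0.78426)
B(M) + S = 176 + 60604241/77275902 = 13661162993/77275902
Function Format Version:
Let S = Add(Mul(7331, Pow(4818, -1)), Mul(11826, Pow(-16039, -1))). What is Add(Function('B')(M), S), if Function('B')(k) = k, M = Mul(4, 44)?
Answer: Rational(13661162993, 77275902) ≈ 176.78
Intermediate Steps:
M = 176
S = Rational(60604241, 77275902) (S = Add(Mul(7331, Rational(1, 4818)), Mul(11826, Rational(-1, 16039))) = Add(Rational(7331, 4818), Rational(-11826, 16039)) = Rational(60604241, 77275902) ≈ 0.78426)
Add(Function('B')(M), S) = Add(176, Rational(60604241, 77275902)) = Rational(13661162993, 77275902)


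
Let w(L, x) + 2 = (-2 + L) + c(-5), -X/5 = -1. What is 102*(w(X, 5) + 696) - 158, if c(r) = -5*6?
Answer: 67876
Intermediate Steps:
X = 5 (X = -5*(-1) = 5)
c(r) = -30
w(L, x) = -34 + L (w(L, x) = -2 + ((-2 + L) - 30) = -2 + (-32 + L) = -34 + L)
102*(w(X, 5) + 696) - 158 = 102*((-34 + 5) + 696) - 158 = 102*(-29 + 696) - 158 = 102*667 - 158 = 68034 - 158 = 67876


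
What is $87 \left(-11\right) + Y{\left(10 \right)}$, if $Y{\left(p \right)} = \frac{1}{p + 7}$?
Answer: $- \frac{16268}{17} \approx -956.94$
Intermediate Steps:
$Y{\left(p \right)} = \frac{1}{7 + p}$
$87 \left(-11\right) + Y{\left(10 \right)} = 87 \left(-11\right) + \frac{1}{7 + 10} = -957 + \frac{1}{17} = - \frac{16268}{17}$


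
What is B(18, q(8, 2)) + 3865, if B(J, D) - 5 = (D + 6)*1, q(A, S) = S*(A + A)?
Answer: 3908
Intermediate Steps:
q(A, S) = 2*A*S (q(A, S) = S*(2*A) = 2*A*S)
B(J, D) = 11 + D (B(J, D) = 5 + (D + 6)*1 = 5 + (6 + D)*1 = 5 + (6 + D) = 11 + D)
B(18, q(8, 2)) + 3865 = (11 + 2*8*2) + 3865 = (11 + 32) + 3865 = 43 + 3865 = 3908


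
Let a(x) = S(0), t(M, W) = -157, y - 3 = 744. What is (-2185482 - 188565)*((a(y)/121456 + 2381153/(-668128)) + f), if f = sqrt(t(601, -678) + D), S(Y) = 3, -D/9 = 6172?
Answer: 42911391306462003/5071759648 - 2374047*I*sqrt(55705) ≈ 8.4608e+6 - 5.6032e+8*I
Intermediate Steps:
y = 747 (y = 3 + 744 = 747)
D = -55548 (D = -9*6172 = -55548)
a(x) = 3
f = I*sqrt(55705) (f = sqrt(-157 - 55548) = sqrt(-55705) = I*sqrt(55705) ≈ 236.02*I)
(-2185482 - 188565)*((a(y)/121456 + 2381153/(-668128)) + f) = (-2185482 - 188565)*((3/121456 + 2381153/(-668128)) + I*sqrt(55705)) = -2374047*((3*(1/121456) + 2381153*(-1/668128)) + I*sqrt(55705)) = -2374047*((3/121456 - 2381153/668128) + I*sqrt(55705)) = -2374047*(-18075207149/5071759648 + I*sqrt(55705)) = 42911391306462003/5071759648 - 2374047*I*sqrt(55705)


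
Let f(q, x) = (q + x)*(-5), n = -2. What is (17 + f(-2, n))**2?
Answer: 1369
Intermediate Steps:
f(q, x) = -5*q - 5*x
(17 + f(-2, n))**2 = (17 + (-5*(-2) - 5*(-2)))**2 = (17 + (10 + 10))**2 = (17 + 20)**2 = 37**2 = 1369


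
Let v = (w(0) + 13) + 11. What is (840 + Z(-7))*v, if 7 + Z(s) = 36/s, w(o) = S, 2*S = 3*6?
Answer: 191235/7 ≈ 27319.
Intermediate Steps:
S = 9 (S = (3*6)/2 = (½)*18 = 9)
w(o) = 9
Z(s) = -7 + 36/s
v = 33 (v = (9 + 13) + 11 = 22 + 11 = 33)
(840 + Z(-7))*v = (840 + (-7 + 36/(-7)))*33 = (840 + (-7 + 36*(-⅐)))*33 = (840 + (-7 - 36/7))*33 = (840 - 85/7)*33 = (5795/7)*33 = 191235/7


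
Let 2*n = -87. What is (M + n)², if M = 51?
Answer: 225/4 ≈ 56.250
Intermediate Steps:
n = -87/2 (n = (½)*(-87) = -87/2 ≈ -43.500)
(M + n)² = (51 - 87/2)² = (15/2)² = 225/4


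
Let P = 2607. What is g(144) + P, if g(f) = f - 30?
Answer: 2721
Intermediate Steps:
g(f) = -30 + f
g(144) + P = (-30 + 144) + 2607 = 114 + 2607 = 2721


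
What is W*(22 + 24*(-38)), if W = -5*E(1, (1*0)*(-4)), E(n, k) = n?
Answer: 4450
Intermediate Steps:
W = -5 (W = -5*1 = -5)
W*(22 + 24*(-38)) = -5*(22 + 24*(-38)) = -5*(22 - 912) = -5*(-890) = 4450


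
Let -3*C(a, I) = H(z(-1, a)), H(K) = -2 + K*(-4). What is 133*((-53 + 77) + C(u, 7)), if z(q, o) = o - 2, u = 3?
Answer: 3458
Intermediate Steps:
z(q, o) = -2 + o
H(K) = -2 - 4*K
C(a, I) = -2 + 4*a/3 (C(a, I) = -(-2 - 4*(-2 + a))/3 = -(-2 + (8 - 4*a))/3 = -(6 - 4*a)/3 = -2 + 4*a/3)
133*((-53 + 77) + C(u, 7)) = 133*((-53 + 77) + (-2 + (4/3)*3)) = 133*(24 + (-2 + 4)) = 133*(24 + 2) = 133*26 = 3458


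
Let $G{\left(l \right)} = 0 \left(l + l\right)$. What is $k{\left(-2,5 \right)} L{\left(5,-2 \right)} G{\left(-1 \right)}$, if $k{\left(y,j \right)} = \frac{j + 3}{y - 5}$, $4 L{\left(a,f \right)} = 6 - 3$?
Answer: $0$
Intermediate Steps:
$L{\left(a,f \right)} = \frac{3}{4}$ ($L{\left(a,f \right)} = \frac{6 - 3}{4} = \frac{1}{4} \cdot 3 = \frac{3}{4}$)
$k{\left(y,j \right)} = \frac{3 + j}{-5 + y}$
$G{\left(l \right)} = 0$ ($G{\left(l \right)} = 0 \cdot 2 l = 0$)
$k{\left(-2,5 \right)} L{\left(5,-2 \right)} G{\left(-1 \right)} = \frac{3 + 5}{-5 - 2} \cdot \frac{3}{4} \cdot 0 = \frac{1}{-7} \cdot 8 \cdot \frac{3}{4} \cdot 0 = \left(- \frac{1}{7}\right) 8 \cdot \frac{3}{4} \cdot 0 = \left(- \frac{8}{7}\right) \frac{3}{4} \cdot 0 = \left(- \frac{6}{7}\right) 0 = 0$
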